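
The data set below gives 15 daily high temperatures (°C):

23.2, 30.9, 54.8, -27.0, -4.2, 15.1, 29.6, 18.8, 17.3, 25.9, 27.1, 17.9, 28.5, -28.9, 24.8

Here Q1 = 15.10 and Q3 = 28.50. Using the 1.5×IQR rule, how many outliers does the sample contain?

3

IQR = 13.40; fences at 15.10 − 20.10 = -5.00 and 28.50 + 20.10 = 48.60.
Outside the cutoffs: -28.9, -27.0, 54.8.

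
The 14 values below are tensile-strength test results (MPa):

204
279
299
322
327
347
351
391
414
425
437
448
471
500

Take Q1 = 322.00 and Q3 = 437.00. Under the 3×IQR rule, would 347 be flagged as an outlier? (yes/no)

no

IQR = Q3 − Q1 = 437.00 − 322.00 = 115.00.
Lower fence = Q1 − 3·IQR = 322.00 − 345.00 = -23.00.
Upper fence = Q3 + 3·IQR = 437.00 + 345.00 = 782.00.
347 lies within [-23.00, 782.00].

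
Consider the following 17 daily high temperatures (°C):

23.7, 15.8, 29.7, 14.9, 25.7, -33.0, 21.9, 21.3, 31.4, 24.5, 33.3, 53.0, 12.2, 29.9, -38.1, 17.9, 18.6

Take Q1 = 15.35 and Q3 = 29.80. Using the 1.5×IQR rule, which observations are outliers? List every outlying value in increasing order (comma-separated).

-38.1, -33.0, 53.0

IQR = Q3 − Q1 = 29.80 − 15.35 = 14.45.
Lower fence = Q1 − 1.5·IQR = 15.35 − 21.675 = -6.325.
Upper fence = Q3 + 1.5·IQR = 29.80 + 21.675 = 51.475.
-38.1 < -6.325 → outlier.
-33.0 < -6.325 → outlier.
53.0 > 51.475 → outlier.
All remaining values lie within [-6.325, 51.475].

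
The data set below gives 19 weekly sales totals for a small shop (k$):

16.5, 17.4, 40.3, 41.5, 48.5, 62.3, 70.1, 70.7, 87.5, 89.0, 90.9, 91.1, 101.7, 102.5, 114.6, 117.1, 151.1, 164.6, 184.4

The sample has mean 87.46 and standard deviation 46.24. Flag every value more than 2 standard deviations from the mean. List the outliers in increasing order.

Cutoffs at x̄ ± 2s: 87.46 ± 2·46.24 = [-5.02, 179.94].
184.4: z = 2.10, |z| > 2 → outlier.
Every other value lies within [-5.02, 179.94].

184.4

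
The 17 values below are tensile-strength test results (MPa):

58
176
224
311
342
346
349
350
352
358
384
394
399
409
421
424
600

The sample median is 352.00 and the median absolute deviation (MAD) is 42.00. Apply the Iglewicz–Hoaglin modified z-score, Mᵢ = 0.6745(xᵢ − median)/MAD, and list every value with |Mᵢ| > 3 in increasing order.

58, 600

|Mᵢ| > 3 ⇔ |xᵢ − 352.00| > 3·42.00/0.6745 = 186.81.
So outliers lie outside [165.19, 538.81].
58: M = -4.72 → outlier.
600: M = 3.98 → outlier.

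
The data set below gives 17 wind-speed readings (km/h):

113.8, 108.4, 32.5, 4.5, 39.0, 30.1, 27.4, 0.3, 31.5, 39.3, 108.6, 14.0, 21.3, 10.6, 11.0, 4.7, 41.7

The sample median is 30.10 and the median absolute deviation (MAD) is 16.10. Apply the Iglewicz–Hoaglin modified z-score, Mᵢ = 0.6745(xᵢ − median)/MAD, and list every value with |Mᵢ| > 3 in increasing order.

108.4, 108.6, 113.8

|Mᵢ| > 3 ⇔ |xᵢ − 30.10| > 3·16.10/0.6745 = 71.61.
So outliers lie outside [-41.51, 101.71].
108.4: M = 3.28 → outlier.
108.6: M = 3.29 → outlier.
113.8: M = 3.51 → outlier.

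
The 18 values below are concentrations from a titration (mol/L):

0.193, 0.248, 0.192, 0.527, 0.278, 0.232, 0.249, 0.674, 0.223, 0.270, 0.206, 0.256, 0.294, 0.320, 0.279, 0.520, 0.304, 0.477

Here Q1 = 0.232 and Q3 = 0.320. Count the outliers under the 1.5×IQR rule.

4

IQR = 0.088; fences at 0.232 − 0.132 = 0.100 and 0.320 + 0.132 = 0.452.
Outside the cutoffs: 0.477, 0.520, 0.527, 0.674.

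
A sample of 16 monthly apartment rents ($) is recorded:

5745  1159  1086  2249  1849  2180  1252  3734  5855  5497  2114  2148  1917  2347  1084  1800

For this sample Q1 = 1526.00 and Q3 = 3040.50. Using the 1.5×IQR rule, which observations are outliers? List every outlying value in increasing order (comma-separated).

5497, 5745, 5855

IQR = Q3 − Q1 = 3040.50 − 1526.00 = 1514.50.
Lower fence = Q1 − 1.5·IQR = 1526.00 − 2271.75 = -745.75.
Upper fence = Q3 + 1.5·IQR = 3040.50 + 2271.75 = 5312.25.
5497 > 5312.25 → outlier.
5745 > 5312.25 → outlier.
5855 > 5312.25 → outlier.
All remaining values lie within [-745.75, 5312.25].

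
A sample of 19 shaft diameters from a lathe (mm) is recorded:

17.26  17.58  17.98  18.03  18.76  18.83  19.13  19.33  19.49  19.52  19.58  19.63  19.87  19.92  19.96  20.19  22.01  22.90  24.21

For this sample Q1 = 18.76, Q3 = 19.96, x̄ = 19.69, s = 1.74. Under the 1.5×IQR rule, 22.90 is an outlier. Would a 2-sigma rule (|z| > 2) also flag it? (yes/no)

no

z = (22.90 − 19.69) / 1.74 = 1.84.
|z| = 1.84 ≤ 2.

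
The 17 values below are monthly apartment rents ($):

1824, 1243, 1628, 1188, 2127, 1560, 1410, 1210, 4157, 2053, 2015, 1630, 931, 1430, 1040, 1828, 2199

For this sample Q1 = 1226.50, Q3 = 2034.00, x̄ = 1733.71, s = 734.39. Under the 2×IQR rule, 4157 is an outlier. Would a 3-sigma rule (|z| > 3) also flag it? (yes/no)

yes

z = (4157 − 1733.71) / 734.39 = 3.30.
|z| = 3.30 > 3.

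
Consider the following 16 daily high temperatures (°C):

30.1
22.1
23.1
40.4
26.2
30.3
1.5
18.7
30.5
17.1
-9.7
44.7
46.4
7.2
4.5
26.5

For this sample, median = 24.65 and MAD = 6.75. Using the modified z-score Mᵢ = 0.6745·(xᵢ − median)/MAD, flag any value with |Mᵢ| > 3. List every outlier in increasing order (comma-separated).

|Mᵢ| > 3 ⇔ |xᵢ − 24.65| > 3·6.75/0.6745 = 30.02.
So outliers lie outside [-5.37, 54.67].
-9.7: M = -3.43 → outlier.

-9.7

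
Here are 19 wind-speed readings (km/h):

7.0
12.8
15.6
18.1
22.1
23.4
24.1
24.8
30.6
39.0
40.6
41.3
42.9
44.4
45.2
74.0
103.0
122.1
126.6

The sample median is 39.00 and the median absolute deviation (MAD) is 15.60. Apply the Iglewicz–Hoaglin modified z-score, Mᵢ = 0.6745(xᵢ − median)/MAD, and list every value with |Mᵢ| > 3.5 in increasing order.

122.1, 126.6

|Mᵢ| > 3.5 ⇔ |xᵢ − 39.00| > 3.5·15.60/0.6745 = 80.95.
So outliers lie outside [-41.95, 119.95].
122.1: M = 3.59 → outlier.
126.6: M = 3.79 → outlier.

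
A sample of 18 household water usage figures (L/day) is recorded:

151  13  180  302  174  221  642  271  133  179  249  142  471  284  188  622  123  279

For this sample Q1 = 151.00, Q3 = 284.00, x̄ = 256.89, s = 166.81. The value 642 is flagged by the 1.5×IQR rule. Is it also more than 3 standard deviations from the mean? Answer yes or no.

z = (642 − 256.89) / 166.81 = 2.31.
|z| = 2.31 ≤ 3.

no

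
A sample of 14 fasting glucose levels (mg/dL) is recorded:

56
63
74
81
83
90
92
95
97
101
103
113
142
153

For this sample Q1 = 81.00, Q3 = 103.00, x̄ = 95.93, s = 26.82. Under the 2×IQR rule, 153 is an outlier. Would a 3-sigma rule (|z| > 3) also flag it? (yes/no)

z = (153 − 95.93) / 26.82 = 2.13.
|z| = 2.13 ≤ 3.

no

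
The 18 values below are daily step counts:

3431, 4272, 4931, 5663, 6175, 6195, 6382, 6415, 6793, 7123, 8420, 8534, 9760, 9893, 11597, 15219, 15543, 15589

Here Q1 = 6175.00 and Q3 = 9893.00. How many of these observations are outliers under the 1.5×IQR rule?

2

IQR = 3718.00; fences at 6175.00 − 5577.00 = 598.00 and 9893.00 + 5577.00 = 15470.00.
Outside the cutoffs: 15543, 15589.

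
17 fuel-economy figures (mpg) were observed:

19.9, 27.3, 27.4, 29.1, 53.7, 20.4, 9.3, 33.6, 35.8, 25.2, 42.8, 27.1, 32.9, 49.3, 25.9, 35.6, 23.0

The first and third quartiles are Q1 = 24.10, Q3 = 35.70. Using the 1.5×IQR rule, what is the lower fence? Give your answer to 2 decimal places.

IQR = Q3 − Q1 = 35.70 − 24.10 = 11.60.
Lower fence = Q1 − 1.5·IQR = 24.10 − 17.40 = 6.70.
Upper fence = Q3 + 1.5·IQR = 35.70 + 17.40 = 53.10.

6.70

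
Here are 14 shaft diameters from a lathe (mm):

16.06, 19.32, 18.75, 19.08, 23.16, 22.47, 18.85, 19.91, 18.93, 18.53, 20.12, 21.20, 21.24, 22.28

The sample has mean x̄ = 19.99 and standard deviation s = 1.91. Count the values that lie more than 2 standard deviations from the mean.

1

Cutoffs: x̄ ± 2s = [16.17, 23.81].
Outside the cutoffs: 16.06.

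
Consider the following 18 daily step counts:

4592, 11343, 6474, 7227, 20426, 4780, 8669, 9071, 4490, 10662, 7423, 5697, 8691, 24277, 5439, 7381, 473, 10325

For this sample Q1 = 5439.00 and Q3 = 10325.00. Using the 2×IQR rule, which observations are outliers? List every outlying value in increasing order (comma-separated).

20426, 24277

IQR = Q3 − Q1 = 10325.00 − 5439.00 = 4886.00.
Lower fence = Q1 − 2·IQR = 5439.00 − 9772.00 = -4333.00.
Upper fence = Q3 + 2·IQR = 10325.00 + 9772.00 = 20097.00.
20426 > 20097.00 → outlier.
24277 > 20097.00 → outlier.
All remaining values lie within [-4333.00, 20097.00].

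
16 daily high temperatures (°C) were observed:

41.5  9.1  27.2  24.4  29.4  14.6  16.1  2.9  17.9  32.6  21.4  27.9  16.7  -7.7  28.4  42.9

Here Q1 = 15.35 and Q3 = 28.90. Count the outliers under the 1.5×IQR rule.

IQR = 13.55; fences at 15.35 − 20.325 = -4.975 and 28.90 + 20.325 = 49.225.
Outside the cutoffs: -7.7.

1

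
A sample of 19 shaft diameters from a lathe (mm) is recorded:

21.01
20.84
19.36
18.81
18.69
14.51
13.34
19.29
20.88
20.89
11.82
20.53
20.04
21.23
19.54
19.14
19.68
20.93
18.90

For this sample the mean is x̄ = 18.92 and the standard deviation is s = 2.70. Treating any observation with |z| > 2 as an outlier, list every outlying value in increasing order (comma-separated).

Cutoffs at x̄ ± 2s: 18.92 ± 2·2.70 = [13.52, 24.32].
11.82: z = -2.63, |z| > 2 → outlier.
13.34: z = -2.07, |z| > 2 → outlier.
Every other value lies within [13.52, 24.32].

11.82, 13.34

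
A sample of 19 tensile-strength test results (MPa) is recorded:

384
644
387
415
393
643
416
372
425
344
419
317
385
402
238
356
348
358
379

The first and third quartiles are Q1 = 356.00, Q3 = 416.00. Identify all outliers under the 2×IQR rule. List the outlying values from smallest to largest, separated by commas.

IQR = Q3 − Q1 = 416.00 − 356.00 = 60.00.
Lower fence = Q1 − 2·IQR = 356.00 − 120.00 = 236.00.
Upper fence = Q3 + 2·IQR = 416.00 + 120.00 = 536.00.
643 > 536.00 → outlier.
644 > 536.00 → outlier.
All remaining values lie within [236.00, 536.00].

643, 644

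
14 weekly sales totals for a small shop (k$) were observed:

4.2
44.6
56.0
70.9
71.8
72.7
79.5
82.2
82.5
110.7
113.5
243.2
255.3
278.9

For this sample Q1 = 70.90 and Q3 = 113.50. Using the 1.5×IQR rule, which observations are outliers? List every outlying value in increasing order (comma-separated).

IQR = Q3 − Q1 = 113.50 − 70.90 = 42.60.
Lower fence = Q1 − 1.5·IQR = 70.90 − 63.90 = 7.00.
Upper fence = Q3 + 1.5·IQR = 113.50 + 63.90 = 177.40.
4.2 < 7.00 → outlier.
243.2 > 177.40 → outlier.
255.3 > 177.40 → outlier.
278.9 > 177.40 → outlier.
All remaining values lie within [7.00, 177.40].

4.2, 243.2, 255.3, 278.9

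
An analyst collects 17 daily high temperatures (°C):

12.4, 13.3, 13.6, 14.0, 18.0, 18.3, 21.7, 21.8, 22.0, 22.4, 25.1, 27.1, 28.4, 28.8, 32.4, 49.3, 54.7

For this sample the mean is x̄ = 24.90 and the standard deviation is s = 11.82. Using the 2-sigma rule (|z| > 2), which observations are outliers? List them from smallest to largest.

Cutoffs at x̄ ± 2s: 24.90 ± 2·11.82 = [1.26, 48.54].
49.3: z = 2.06, |z| > 2 → outlier.
54.7: z = 2.52, |z| > 2 → outlier.
Every other value lies within [1.26, 48.54].

49.3, 54.7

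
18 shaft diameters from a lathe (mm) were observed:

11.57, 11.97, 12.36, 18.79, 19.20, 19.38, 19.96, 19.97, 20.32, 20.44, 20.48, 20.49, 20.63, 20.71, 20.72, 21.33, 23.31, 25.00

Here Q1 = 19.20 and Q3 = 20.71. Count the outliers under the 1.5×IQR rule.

IQR = 1.51; fences at 19.20 − 2.265 = 16.935 and 20.71 + 2.265 = 22.975.
Outside the cutoffs: 11.57, 11.97, 12.36, 23.31, 25.00.

5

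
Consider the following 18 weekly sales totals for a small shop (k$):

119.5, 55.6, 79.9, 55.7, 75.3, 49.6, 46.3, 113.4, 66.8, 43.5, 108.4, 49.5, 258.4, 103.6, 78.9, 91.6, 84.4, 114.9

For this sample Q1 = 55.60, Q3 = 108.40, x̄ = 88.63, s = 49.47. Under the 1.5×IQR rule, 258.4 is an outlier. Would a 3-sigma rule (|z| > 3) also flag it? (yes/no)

z = (258.4 − 88.63) / 49.47 = 3.43.
|z| = 3.43 > 3.

yes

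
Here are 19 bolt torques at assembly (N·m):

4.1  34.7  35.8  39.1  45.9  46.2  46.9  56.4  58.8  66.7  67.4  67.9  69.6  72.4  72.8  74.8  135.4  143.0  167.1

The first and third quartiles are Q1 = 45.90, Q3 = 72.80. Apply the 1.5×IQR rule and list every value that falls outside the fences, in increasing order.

IQR = Q3 − Q1 = 72.80 − 45.90 = 26.90.
Lower fence = Q1 − 1.5·IQR = 45.90 − 40.35 = 5.55.
Upper fence = Q3 + 1.5·IQR = 72.80 + 40.35 = 113.15.
4.1 < 5.55 → outlier.
135.4 > 113.15 → outlier.
143.0 > 113.15 → outlier.
167.1 > 113.15 → outlier.
All remaining values lie within [5.55, 113.15].

4.1, 135.4, 143.0, 167.1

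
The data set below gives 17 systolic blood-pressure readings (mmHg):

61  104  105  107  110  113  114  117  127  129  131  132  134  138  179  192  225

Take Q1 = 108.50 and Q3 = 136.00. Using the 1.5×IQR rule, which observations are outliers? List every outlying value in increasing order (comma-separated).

61, 179, 192, 225

IQR = Q3 − Q1 = 136.00 − 108.50 = 27.50.
Lower fence = Q1 − 1.5·IQR = 108.50 − 41.25 = 67.25.
Upper fence = Q3 + 1.5·IQR = 136.00 + 41.25 = 177.25.
61 < 67.25 → outlier.
179 > 177.25 → outlier.
192 > 177.25 → outlier.
225 > 177.25 → outlier.
All remaining values lie within [67.25, 177.25].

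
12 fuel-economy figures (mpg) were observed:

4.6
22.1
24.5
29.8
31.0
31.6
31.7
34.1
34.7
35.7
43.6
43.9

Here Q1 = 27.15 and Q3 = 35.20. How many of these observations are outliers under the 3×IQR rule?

0

IQR = 8.05; fences at 27.15 − 24.15 = 3.00 and 35.20 + 24.15 = 59.35.
Every value lies within the cutoffs.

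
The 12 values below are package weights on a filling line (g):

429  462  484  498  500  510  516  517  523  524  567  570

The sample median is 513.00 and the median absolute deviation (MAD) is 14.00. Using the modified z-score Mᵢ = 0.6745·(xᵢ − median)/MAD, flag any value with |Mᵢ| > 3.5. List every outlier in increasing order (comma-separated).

|Mᵢ| > 3.5 ⇔ |xᵢ − 513.00| > 3.5·14.00/0.6745 = 72.65.
So outliers lie outside [440.35, 585.65].
429: M = -4.05 → outlier.

429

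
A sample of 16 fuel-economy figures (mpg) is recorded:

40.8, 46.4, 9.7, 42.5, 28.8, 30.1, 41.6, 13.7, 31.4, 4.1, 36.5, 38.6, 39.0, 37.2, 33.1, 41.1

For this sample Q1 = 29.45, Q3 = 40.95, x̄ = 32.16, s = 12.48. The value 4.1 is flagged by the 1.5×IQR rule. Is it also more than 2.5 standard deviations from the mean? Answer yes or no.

z = (4.1 − 32.16) / 12.48 = -2.25.
|z| = 2.25 ≤ 2.5.

no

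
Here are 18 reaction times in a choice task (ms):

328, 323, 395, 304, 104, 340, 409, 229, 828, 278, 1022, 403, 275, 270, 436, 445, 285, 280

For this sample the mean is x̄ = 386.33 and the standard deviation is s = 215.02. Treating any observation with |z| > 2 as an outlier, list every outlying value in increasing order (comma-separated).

828, 1022

Cutoffs at x̄ ± 2s: 386.33 ± 2·215.02 = [-43.71, 816.37].
828: z = 2.05, |z| > 2 → outlier.
1022: z = 2.96, |z| > 2 → outlier.
Every other value lies within [-43.71, 816.37].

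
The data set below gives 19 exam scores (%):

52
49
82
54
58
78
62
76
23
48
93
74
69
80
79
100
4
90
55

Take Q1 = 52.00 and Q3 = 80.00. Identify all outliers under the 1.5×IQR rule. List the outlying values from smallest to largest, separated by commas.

IQR = Q3 − Q1 = 80.00 − 52.00 = 28.00.
Lower fence = Q1 − 1.5·IQR = 52.00 − 42.00 = 10.00.
Upper fence = Q3 + 1.5·IQR = 80.00 + 42.00 = 122.00.
4 < 10.00 → outlier.
All remaining values lie within [10.00, 122.00].

4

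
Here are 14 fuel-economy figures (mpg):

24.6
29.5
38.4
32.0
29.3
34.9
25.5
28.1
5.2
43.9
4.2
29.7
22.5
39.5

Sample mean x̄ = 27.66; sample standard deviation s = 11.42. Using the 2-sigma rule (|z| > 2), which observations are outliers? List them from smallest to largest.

4.2

Cutoffs at x̄ ± 2s: 27.66 ± 2·11.42 = [4.82, 50.50].
4.2: z = -2.05, |z| > 2 → outlier.
Every other value lies within [4.82, 50.50].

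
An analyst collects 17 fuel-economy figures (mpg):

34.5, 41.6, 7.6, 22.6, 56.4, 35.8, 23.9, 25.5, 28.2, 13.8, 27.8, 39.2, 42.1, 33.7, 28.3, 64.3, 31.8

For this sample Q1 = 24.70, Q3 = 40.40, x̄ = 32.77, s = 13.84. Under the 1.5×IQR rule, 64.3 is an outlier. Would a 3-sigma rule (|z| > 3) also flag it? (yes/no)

z = (64.3 − 32.77) / 13.84 = 2.28.
|z| = 2.28 ≤ 3.

no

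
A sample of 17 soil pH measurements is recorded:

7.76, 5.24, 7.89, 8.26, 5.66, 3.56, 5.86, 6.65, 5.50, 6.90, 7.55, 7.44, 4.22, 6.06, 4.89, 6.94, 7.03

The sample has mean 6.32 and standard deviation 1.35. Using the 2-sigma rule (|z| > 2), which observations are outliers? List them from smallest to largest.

Cutoffs at x̄ ± 2s: 6.32 ± 2·1.35 = [3.62, 9.02].
3.56: z = -2.04, |z| > 2 → outlier.
Every other value lies within [3.62, 9.02].

3.56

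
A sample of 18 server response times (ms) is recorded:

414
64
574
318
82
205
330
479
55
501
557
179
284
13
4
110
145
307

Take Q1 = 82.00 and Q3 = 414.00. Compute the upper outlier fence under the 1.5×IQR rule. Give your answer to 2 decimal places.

912.00

IQR = Q3 − Q1 = 414.00 − 82.00 = 332.00.
Lower fence = Q1 − 1.5·IQR = 82.00 − 498.00 = -416.00.
Upper fence = Q3 + 1.5·IQR = 414.00 + 498.00 = 912.00.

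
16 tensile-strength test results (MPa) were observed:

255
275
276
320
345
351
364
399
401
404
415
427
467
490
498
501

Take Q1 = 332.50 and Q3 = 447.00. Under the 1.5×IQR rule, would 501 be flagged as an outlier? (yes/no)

IQR = Q3 − Q1 = 447.00 − 332.50 = 114.50.
Lower fence = Q1 − 1.5·IQR = 332.50 − 171.75 = 160.75.
Upper fence = Q3 + 1.5·IQR = 447.00 + 171.75 = 618.75.
501 lies within [160.75, 618.75].

no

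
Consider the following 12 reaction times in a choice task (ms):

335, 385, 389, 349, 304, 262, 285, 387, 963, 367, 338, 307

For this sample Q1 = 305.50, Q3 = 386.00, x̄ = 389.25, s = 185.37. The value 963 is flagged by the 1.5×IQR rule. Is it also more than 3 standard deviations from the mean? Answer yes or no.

z = (963 − 389.25) / 185.37 = 3.10.
|z| = 3.10 > 3.

yes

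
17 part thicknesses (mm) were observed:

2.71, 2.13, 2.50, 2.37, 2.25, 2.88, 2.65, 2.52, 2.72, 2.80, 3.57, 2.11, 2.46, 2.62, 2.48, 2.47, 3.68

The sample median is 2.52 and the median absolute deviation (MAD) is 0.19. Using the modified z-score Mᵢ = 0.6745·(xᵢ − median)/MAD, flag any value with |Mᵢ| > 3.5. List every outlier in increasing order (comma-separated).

3.57, 3.68

|Mᵢ| > 3.5 ⇔ |xᵢ − 2.52| > 3.5·0.19/0.6745 = 0.99.
So outliers lie outside [1.53, 3.51].
3.57: M = 3.73 → outlier.
3.68: M = 4.12 → outlier.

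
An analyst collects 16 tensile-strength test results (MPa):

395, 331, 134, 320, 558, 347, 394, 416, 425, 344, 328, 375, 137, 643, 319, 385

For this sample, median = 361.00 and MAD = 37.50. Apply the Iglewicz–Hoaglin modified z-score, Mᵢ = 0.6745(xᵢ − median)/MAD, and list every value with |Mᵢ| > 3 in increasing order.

|Mᵢ| > 3 ⇔ |xᵢ − 361.00| > 3·37.50/0.6745 = 166.79.
So outliers lie outside [194.21, 527.79].
134: M = -4.08 → outlier.
137: M = -4.03 → outlier.
558: M = 3.54 → outlier.
643: M = 5.07 → outlier.

134, 137, 558, 643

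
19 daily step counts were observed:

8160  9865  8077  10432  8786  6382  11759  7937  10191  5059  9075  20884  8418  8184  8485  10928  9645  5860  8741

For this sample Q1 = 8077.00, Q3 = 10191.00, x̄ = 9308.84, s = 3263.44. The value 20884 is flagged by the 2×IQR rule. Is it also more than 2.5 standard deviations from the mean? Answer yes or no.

yes

z = (20884 − 9308.84) / 3263.44 = 3.55.
|z| = 3.55 > 2.5.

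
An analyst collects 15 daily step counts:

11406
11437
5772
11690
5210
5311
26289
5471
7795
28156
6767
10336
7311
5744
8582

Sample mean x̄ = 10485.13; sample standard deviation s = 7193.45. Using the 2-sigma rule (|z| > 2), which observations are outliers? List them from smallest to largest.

Cutoffs at x̄ ± 2s: 10485.13 ± 2·7193.45 = [-3901.77, 24872.03].
26289: z = 2.20, |z| > 2 → outlier.
28156: z = 2.46, |z| > 2 → outlier.
Every other value lies within [-3901.77, 24872.03].

26289, 28156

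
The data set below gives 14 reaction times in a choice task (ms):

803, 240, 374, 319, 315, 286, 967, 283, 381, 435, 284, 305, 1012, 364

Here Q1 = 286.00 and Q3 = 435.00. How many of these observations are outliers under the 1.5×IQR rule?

3

IQR = 149.00; fences at 286.00 − 223.50 = 62.50 and 435.00 + 223.50 = 658.50.
Outside the cutoffs: 803, 967, 1012.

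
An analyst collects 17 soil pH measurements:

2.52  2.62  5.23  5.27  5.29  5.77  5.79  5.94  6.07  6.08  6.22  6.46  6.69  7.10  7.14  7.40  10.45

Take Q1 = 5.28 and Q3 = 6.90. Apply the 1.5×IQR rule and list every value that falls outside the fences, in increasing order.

IQR = Q3 − Q1 = 6.90 − 5.28 = 1.62.
Lower fence = Q1 − 1.5·IQR = 5.28 − 2.43 = 2.85.
Upper fence = Q3 + 1.5·IQR = 6.90 + 2.43 = 9.33.
2.52 < 2.85 → outlier.
2.62 < 2.85 → outlier.
10.45 > 9.33 → outlier.
All remaining values lie within [2.85, 9.33].

2.52, 2.62, 10.45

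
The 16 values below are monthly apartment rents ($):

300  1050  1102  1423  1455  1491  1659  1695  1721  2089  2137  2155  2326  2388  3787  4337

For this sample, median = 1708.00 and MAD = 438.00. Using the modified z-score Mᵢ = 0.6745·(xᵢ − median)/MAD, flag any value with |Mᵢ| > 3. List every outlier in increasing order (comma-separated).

|Mᵢ| > 3 ⇔ |xᵢ − 1708.00| > 3·438.00/0.6745 = 1948.11.
So outliers lie outside [-240.11, 3656.11].
3787: M = 3.20 → outlier.
4337: M = 4.05 → outlier.

3787, 4337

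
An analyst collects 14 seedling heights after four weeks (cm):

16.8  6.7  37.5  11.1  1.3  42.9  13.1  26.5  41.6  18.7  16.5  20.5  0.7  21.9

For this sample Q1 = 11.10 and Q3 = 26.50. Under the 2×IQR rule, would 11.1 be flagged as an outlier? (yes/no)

IQR = Q3 − Q1 = 26.50 − 11.10 = 15.40.
Lower fence = Q1 − 2·IQR = 11.10 − 30.80 = -19.70.
Upper fence = Q3 + 2·IQR = 26.50 + 30.80 = 57.30.
11.1 lies within [-19.70, 57.30].

no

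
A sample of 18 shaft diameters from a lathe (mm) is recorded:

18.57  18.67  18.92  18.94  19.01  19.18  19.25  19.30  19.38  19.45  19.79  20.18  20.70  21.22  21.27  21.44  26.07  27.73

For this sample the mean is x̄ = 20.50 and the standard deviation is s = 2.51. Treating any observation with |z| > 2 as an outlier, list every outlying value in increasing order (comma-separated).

26.07, 27.73

Cutoffs at x̄ ± 2s: 20.50 ± 2·2.51 = [15.48, 25.52].
26.07: z = 2.22, |z| > 2 → outlier.
27.73: z = 2.88, |z| > 2 → outlier.
Every other value lies within [15.48, 25.52].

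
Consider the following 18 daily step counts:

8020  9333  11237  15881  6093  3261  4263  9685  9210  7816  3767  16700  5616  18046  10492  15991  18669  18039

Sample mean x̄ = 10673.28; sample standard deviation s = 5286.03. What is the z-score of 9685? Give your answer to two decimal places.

-0.19

z = (9685 − 10673.28) / 5286.03 = -0.19.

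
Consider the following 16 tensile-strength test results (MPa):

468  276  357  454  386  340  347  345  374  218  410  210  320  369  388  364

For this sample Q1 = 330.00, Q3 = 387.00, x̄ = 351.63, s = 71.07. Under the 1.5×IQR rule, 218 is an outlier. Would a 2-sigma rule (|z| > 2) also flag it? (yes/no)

no

z = (218 − 351.63) / 71.07 = -1.88.
|z| = 1.88 ≤ 2.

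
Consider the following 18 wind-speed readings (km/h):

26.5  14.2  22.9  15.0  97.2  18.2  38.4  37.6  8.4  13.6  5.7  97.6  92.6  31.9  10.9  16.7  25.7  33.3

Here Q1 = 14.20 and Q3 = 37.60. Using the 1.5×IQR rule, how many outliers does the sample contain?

3

IQR = 23.40; fences at 14.20 − 35.10 = -20.90 and 37.60 + 35.10 = 72.70.
Outside the cutoffs: 92.6, 97.2, 97.6.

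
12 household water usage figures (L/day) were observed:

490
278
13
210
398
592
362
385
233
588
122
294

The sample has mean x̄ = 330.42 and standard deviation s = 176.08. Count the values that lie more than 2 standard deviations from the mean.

Cutoffs: x̄ ± 2s = [-21.74, 682.58].
Every value lies within the cutoffs.

0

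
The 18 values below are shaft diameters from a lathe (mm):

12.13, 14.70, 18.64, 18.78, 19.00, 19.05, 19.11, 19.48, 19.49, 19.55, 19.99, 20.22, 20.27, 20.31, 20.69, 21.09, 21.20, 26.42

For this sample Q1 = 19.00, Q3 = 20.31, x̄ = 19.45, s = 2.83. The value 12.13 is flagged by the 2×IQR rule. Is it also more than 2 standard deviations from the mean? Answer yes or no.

yes

z = (12.13 − 19.45) / 2.83 = -2.59.
|z| = 2.59 > 2.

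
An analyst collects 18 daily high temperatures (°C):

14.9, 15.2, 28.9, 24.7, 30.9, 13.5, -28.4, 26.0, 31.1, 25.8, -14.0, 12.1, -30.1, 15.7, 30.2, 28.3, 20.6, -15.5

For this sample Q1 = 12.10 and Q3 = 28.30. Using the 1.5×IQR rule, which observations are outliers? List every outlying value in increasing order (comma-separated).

-30.1, -28.4, -15.5, -14.0

IQR = Q3 − Q1 = 28.30 − 12.10 = 16.20.
Lower fence = Q1 − 1.5·IQR = 12.10 − 24.30 = -12.20.
Upper fence = Q3 + 1.5·IQR = 28.30 + 24.30 = 52.60.
-30.1 < -12.20 → outlier.
-28.4 < -12.20 → outlier.
-15.5 < -12.20 → outlier.
-14.0 < -12.20 → outlier.
All remaining values lie within [-12.20, 52.60].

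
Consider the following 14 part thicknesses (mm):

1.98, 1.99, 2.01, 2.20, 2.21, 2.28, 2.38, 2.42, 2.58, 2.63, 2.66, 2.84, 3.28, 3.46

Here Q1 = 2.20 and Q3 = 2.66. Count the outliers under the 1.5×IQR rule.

1

IQR = 0.46; fences at 2.20 − 0.69 = 1.51 and 2.66 + 0.69 = 3.35.
Outside the cutoffs: 3.46.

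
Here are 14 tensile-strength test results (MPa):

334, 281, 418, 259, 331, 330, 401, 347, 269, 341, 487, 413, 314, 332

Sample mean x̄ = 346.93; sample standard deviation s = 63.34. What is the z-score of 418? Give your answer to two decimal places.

1.12

z = (418 − 346.93) / 63.34 = 1.12.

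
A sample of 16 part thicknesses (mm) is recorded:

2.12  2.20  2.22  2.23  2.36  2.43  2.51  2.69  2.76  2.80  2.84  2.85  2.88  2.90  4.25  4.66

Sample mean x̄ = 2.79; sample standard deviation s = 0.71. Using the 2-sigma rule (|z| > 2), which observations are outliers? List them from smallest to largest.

4.25, 4.66

Cutoffs at x̄ ± 2s: 2.79 ± 2·0.71 = [1.37, 4.21].
4.25: z = 2.06, |z| > 2 → outlier.
4.66: z = 2.63, |z| > 2 → outlier.
Every other value lies within [1.37, 4.21].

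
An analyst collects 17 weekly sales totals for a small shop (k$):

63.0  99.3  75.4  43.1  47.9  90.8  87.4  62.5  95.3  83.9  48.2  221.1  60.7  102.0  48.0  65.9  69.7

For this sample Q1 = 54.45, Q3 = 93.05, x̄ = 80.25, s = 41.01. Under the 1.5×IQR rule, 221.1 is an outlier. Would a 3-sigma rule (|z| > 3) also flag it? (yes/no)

yes

z = (221.1 − 80.25) / 41.01 = 3.43.
|z| = 3.43 > 3.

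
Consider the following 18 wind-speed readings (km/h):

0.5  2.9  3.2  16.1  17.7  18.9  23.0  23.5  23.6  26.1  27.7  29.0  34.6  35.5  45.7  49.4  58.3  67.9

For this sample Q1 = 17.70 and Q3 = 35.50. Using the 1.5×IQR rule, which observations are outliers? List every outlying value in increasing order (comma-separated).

IQR = Q3 − Q1 = 35.50 − 17.70 = 17.80.
Lower fence = Q1 − 1.5·IQR = 17.70 − 26.70 = -9.00.
Upper fence = Q3 + 1.5·IQR = 35.50 + 26.70 = 62.20.
67.9 > 62.20 → outlier.
All remaining values lie within [-9.00, 62.20].

67.9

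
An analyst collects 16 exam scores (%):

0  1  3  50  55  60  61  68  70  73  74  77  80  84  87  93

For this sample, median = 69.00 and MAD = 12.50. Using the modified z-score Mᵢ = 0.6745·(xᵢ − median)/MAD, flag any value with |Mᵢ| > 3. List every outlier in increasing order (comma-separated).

|Mᵢ| > 3 ⇔ |xᵢ − 69.00| > 3·12.50/0.6745 = 55.60.
So outliers lie outside [13.40, 124.60].
0: M = -3.72 → outlier.
1: M = -3.67 → outlier.
3: M = -3.56 → outlier.

0, 1, 3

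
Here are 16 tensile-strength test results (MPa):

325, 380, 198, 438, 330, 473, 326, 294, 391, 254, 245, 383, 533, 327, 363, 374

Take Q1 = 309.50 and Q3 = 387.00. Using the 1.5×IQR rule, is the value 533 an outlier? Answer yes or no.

IQR = Q3 − Q1 = 387.00 − 309.50 = 77.50.
Lower fence = Q1 − 1.5·IQR = 309.50 − 116.25 = 193.25.
Upper fence = Q3 + 1.5·IQR = 387.00 + 116.25 = 503.25.
533 lies above the upper fence.

yes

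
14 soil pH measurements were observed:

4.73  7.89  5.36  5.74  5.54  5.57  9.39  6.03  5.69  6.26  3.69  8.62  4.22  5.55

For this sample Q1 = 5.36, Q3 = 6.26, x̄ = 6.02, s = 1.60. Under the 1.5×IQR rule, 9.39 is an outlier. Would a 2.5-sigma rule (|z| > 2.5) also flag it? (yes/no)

z = (9.39 − 6.02) / 1.60 = 2.11.
|z| = 2.11 ≤ 2.5.

no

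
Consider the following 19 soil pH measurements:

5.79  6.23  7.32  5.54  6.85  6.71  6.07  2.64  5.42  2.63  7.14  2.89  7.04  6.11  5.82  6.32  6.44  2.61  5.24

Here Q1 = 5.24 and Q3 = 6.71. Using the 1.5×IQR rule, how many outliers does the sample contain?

4

IQR = 1.47; fences at 5.24 − 2.205 = 3.035 and 6.71 + 2.205 = 8.915.
Outside the cutoffs: 2.61, 2.63, 2.64, 2.89.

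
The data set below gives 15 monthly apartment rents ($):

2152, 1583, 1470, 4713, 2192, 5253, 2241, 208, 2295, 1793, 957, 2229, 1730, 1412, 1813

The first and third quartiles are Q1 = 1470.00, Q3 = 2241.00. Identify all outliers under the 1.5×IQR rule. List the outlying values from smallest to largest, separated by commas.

IQR = Q3 − Q1 = 2241.00 − 1470.00 = 771.00.
Lower fence = Q1 − 1.5·IQR = 1470.00 − 1156.50 = 313.50.
Upper fence = Q3 + 1.5·IQR = 2241.00 + 1156.50 = 3397.50.
208 < 313.50 → outlier.
4713 > 3397.50 → outlier.
5253 > 3397.50 → outlier.
All remaining values lie within [313.50, 3397.50].

208, 4713, 5253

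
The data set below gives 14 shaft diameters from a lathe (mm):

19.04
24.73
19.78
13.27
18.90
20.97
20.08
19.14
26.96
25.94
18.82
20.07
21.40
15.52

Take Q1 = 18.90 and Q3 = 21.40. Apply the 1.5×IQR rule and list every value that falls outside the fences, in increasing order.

13.27, 25.94, 26.96

IQR = Q3 − Q1 = 21.40 − 18.90 = 2.50.
Lower fence = Q1 − 1.5·IQR = 18.90 − 3.75 = 15.15.
Upper fence = Q3 + 1.5·IQR = 21.40 + 3.75 = 25.15.
13.27 < 15.15 → outlier.
25.94 > 25.15 → outlier.
26.96 > 25.15 → outlier.
All remaining values lie within [15.15, 25.15].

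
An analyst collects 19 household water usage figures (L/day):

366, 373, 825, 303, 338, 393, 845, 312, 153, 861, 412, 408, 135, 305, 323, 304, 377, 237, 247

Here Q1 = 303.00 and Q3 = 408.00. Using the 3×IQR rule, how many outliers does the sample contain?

3

IQR = 105.00; fences at 303.00 − 315.00 = -12.00 and 408.00 + 315.00 = 723.00.
Outside the cutoffs: 825, 845, 861.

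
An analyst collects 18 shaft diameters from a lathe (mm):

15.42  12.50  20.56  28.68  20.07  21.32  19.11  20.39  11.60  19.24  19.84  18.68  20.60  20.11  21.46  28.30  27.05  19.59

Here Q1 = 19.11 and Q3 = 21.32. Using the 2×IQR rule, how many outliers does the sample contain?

5

IQR = 2.21; fences at 19.11 − 4.42 = 14.69 and 21.32 + 4.42 = 25.74.
Outside the cutoffs: 11.60, 12.50, 27.05, 28.30, 28.68.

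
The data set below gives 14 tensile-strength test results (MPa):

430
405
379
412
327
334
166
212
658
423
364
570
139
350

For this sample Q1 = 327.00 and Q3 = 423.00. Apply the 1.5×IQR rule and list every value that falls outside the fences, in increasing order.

139, 166, 570, 658

IQR = Q3 − Q1 = 423.00 − 327.00 = 96.00.
Lower fence = Q1 − 1.5·IQR = 327.00 − 144.00 = 183.00.
Upper fence = Q3 + 1.5·IQR = 423.00 + 144.00 = 567.00.
139 < 183.00 → outlier.
166 < 183.00 → outlier.
570 > 567.00 → outlier.
658 > 567.00 → outlier.
All remaining values lie within [183.00, 567.00].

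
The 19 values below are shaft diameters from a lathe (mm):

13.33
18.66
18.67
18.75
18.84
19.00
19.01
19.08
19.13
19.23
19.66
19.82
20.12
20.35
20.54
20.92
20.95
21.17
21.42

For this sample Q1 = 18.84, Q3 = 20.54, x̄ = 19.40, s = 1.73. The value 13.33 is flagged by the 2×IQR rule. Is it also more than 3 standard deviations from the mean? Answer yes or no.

z = (13.33 − 19.40) / 1.73 = -3.51.
|z| = 3.51 > 3.

yes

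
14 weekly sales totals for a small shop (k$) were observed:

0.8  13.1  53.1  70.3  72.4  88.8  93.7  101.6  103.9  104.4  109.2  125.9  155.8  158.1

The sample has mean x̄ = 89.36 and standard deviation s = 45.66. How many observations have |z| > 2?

0

Cutoffs: x̄ ± 2s = [-1.96, 180.68].
Every value lies within the cutoffs.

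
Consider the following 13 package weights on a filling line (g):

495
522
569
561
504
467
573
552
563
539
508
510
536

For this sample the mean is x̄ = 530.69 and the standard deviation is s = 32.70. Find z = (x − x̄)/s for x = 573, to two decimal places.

1.29

z = (573 − 530.69) / 32.70 = 1.29.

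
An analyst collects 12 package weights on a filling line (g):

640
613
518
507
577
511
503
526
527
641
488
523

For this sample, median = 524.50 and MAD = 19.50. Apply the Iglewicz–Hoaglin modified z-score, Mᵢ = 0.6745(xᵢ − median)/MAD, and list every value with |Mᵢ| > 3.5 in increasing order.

|Mᵢ| > 3.5 ⇔ |xᵢ − 524.50| > 3.5·19.50/0.6745 = 101.19.
So outliers lie outside [423.31, 625.69].
640: M = 4.00 → outlier.
641: M = 4.03 → outlier.

640, 641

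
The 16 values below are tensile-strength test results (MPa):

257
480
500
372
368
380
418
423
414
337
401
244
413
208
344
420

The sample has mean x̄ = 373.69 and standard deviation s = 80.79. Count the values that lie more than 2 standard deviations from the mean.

Cutoffs: x̄ ± 2s = [212.11, 535.27].
Outside the cutoffs: 208.

1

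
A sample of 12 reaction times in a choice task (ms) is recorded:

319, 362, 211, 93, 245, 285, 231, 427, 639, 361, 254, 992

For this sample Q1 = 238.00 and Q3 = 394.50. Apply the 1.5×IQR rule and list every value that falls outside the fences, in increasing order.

IQR = Q3 − Q1 = 394.50 − 238.00 = 156.50.
Lower fence = Q1 − 1.5·IQR = 238.00 − 234.75 = 3.25.
Upper fence = Q3 + 1.5·IQR = 394.50 + 234.75 = 629.25.
639 > 629.25 → outlier.
992 > 629.25 → outlier.
All remaining values lie within [3.25, 629.25].

639, 992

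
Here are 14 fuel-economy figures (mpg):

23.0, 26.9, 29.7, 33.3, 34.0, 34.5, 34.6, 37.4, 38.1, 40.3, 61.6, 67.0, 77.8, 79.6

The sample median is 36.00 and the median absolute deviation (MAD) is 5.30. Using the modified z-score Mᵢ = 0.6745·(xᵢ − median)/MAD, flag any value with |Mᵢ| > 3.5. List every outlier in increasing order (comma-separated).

|Mᵢ| > 3.5 ⇔ |xᵢ − 36.00| > 3.5·5.30/0.6745 = 27.50.
So outliers lie outside [8.50, 63.50].
67.0: M = 3.95 → outlier.
77.8: M = 5.32 → outlier.
79.6: M = 5.55 → outlier.

67.0, 77.8, 79.6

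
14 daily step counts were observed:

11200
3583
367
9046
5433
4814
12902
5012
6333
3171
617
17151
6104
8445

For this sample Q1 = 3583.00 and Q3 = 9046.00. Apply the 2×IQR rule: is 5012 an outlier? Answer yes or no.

IQR = Q3 − Q1 = 9046.00 − 3583.00 = 5463.00.
Lower fence = Q1 − 2·IQR = 3583.00 − 10926.00 = -7343.00.
Upper fence = Q3 + 2·IQR = 9046.00 + 10926.00 = 19972.00.
5012 lies within [-7343.00, 19972.00].

no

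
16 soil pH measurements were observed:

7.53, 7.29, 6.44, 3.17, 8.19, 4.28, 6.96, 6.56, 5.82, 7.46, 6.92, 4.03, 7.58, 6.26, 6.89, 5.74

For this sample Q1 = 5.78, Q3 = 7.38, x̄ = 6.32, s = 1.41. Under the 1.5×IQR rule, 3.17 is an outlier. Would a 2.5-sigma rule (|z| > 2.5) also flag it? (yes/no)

no

z = (3.17 − 6.32) / 1.41 = -2.23.
|z| = 2.23 ≤ 2.5.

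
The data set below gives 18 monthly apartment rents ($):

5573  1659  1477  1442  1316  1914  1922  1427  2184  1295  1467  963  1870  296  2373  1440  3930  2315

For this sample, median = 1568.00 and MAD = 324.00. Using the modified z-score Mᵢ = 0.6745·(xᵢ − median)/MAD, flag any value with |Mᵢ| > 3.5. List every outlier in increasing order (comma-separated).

|Mᵢ| > 3.5 ⇔ |xᵢ − 1568.00| > 3.5·324.00/0.6745 = 1681.25.
So outliers lie outside [-113.25, 3249.25].
3930: M = 4.92 → outlier.
5573: M = 8.34 → outlier.

3930, 5573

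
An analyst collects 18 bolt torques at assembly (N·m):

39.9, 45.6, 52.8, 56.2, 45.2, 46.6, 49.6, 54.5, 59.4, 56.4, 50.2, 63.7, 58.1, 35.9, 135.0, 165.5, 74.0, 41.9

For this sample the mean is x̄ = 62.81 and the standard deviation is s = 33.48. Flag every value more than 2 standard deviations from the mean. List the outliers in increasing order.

135.0, 165.5

Cutoffs at x̄ ± 2s: 62.81 ± 2·33.48 = [-4.15, 129.77].
135.0: z = 2.16, |z| > 2 → outlier.
165.5: z = 3.07, |z| > 2 → outlier.
Every other value lies within [-4.15, 129.77].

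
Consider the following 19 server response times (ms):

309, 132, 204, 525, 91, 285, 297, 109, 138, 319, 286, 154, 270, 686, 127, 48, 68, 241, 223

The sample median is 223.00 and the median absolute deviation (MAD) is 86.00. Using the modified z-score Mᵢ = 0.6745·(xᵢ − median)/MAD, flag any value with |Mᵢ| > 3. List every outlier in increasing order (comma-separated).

|Mᵢ| > 3 ⇔ |xᵢ − 223.00| > 3·86.00/0.6745 = 382.51.
So outliers lie outside [-159.51, 605.51].
686: M = 3.63 → outlier.

686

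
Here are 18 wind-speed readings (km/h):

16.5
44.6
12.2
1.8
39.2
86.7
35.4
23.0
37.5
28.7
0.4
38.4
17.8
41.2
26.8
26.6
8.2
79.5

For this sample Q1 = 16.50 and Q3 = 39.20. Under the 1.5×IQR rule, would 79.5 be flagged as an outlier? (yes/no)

IQR = Q3 − Q1 = 39.20 − 16.50 = 22.70.
Lower fence = Q1 − 1.5·IQR = 16.50 − 34.05 = -17.55.
Upper fence = Q3 + 1.5·IQR = 39.20 + 34.05 = 73.25.
79.5 lies above the upper fence.

yes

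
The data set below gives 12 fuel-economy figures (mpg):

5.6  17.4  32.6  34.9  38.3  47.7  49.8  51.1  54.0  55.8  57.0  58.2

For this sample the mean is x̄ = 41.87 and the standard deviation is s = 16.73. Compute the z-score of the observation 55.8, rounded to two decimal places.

0.83

z = (55.8 − 41.87) / 16.73 = 0.83.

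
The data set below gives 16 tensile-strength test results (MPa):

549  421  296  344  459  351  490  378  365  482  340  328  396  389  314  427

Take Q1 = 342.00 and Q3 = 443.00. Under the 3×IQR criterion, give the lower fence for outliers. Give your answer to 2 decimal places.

39.00

IQR = Q3 − Q1 = 443.00 − 342.00 = 101.00.
Lower fence = Q1 − 3·IQR = 342.00 − 303.00 = 39.00.
Upper fence = Q3 + 3·IQR = 443.00 + 303.00 = 746.00.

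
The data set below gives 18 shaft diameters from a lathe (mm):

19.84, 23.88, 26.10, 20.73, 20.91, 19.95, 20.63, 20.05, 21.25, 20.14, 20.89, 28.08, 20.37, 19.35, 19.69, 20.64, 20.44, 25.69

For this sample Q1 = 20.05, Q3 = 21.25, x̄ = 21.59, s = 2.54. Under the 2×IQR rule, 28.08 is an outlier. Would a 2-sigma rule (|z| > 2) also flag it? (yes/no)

yes

z = (28.08 − 21.59) / 2.54 = 2.56.
|z| = 2.56 > 2.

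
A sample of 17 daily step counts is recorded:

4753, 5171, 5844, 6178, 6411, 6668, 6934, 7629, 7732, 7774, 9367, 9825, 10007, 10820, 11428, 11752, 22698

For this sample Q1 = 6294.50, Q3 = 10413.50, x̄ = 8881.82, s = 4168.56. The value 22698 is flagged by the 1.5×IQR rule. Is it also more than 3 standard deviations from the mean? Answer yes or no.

z = (22698 − 8881.82) / 4168.56 = 3.31.
|z| = 3.31 > 3.

yes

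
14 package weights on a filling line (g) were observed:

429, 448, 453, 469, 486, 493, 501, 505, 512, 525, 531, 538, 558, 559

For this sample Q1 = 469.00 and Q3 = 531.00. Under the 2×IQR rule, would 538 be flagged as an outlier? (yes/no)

IQR = Q3 − Q1 = 531.00 − 469.00 = 62.00.
Lower fence = Q1 − 2·IQR = 469.00 − 124.00 = 345.00.
Upper fence = Q3 + 2·IQR = 531.00 + 124.00 = 655.00.
538 lies within [345.00, 655.00].

no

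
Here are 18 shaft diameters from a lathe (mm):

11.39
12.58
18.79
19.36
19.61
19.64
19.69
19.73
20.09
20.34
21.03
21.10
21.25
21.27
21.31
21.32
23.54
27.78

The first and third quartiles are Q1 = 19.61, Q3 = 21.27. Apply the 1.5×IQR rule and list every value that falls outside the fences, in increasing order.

IQR = Q3 − Q1 = 21.27 − 19.61 = 1.66.
Lower fence = Q1 − 1.5·IQR = 19.61 − 2.49 = 17.12.
Upper fence = Q3 + 1.5·IQR = 21.27 + 2.49 = 23.76.
11.39 < 17.12 → outlier.
12.58 < 17.12 → outlier.
27.78 > 23.76 → outlier.
All remaining values lie within [17.12, 23.76].

11.39, 12.58, 27.78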